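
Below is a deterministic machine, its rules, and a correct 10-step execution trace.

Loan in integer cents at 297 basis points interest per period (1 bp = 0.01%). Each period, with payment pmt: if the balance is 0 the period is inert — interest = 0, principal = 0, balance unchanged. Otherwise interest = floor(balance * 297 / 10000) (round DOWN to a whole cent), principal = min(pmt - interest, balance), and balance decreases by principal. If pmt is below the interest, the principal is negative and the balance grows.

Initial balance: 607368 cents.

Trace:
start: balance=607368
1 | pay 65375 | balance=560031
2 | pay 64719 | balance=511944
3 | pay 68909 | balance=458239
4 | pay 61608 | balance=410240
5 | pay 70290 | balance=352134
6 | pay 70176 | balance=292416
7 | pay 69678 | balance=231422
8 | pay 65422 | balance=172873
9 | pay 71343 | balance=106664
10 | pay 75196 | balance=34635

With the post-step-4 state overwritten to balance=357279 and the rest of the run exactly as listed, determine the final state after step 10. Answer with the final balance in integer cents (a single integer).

state after step 4 := balance=357279
5 | pay 70290 | balance=297600
6 | pay 70176 | balance=236262
7 | pay 69678 | balance=173600
8 | pay 65422 | balance=113333
9 | pay 71343 | balance=45355
10 | pay 75196 | balance=0

0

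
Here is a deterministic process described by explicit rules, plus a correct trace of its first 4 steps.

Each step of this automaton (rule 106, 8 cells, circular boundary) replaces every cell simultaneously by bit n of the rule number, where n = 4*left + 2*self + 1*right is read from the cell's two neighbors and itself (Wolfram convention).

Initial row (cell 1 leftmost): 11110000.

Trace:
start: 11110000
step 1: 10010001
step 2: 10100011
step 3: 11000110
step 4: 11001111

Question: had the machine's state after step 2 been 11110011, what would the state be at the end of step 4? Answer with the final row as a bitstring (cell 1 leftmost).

00101110

state after step 2 := 11110011
step 3: 00010110
step 4: 00101110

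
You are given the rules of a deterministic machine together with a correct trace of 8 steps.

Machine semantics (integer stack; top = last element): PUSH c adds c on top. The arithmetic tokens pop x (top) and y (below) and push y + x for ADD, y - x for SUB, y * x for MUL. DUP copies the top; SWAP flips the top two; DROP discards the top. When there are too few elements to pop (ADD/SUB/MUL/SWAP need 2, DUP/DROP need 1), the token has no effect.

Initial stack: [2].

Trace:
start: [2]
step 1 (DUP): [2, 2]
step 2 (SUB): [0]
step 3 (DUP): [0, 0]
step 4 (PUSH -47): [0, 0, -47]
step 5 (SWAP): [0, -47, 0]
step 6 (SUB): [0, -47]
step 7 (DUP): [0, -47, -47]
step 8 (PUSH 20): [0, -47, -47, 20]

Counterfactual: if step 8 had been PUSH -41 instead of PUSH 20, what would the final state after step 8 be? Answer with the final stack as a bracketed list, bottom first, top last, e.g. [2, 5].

(re-executing from step 8 with the substitution; state before step 8: [0, -47, -47])
step 8 (PUSH -41): [0, -47, -47, -41]

[0, -47, -47, -41]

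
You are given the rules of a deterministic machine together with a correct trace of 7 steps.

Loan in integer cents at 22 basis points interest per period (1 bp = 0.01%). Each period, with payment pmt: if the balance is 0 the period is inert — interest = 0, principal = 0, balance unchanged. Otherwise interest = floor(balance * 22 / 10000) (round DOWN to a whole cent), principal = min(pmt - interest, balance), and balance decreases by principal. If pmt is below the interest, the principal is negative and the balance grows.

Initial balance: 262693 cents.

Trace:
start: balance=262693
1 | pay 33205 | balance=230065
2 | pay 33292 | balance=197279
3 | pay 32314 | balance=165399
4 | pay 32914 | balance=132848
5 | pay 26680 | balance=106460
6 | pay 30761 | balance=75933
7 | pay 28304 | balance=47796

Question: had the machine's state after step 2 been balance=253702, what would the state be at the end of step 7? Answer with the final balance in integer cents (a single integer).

104842

state after step 2 := balance=253702
3 | pay 32314 | balance=221946
4 | pay 32914 | balance=189520
5 | pay 26680 | balance=163256
6 | pay 30761 | balance=132854
7 | pay 28304 | balance=104842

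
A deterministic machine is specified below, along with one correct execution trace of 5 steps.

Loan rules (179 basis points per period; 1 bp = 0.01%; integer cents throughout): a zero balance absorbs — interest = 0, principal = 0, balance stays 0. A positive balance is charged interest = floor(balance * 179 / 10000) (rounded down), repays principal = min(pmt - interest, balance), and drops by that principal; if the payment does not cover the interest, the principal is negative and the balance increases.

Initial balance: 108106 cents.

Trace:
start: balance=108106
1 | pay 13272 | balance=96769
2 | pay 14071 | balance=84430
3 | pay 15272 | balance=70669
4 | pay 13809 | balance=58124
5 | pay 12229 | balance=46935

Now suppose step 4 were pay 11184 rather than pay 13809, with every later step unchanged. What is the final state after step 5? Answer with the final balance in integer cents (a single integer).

49607

(re-executing from step 4 with the substitution; state before step 4: balance=70669)
4 | pay 11184 | balance=60749
5 | pay 12229 | balance=49607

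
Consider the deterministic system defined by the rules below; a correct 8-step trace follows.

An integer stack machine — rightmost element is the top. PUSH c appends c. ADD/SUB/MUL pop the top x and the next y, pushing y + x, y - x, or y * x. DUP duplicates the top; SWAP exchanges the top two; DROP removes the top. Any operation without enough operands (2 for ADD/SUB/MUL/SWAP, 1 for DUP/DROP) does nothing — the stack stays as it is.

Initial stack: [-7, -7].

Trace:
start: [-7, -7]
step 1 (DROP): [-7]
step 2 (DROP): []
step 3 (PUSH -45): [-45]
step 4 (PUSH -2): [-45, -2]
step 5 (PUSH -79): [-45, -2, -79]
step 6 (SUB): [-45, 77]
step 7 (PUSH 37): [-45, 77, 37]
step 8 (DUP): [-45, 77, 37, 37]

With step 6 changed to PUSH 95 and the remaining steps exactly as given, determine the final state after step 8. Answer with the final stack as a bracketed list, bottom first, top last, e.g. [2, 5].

(re-executing from step 6 with the substitution; state before step 6: [-45, -2, -79])
step 6 (PUSH 95): [-45, -2, -79, 95]
step 7 (PUSH 37): [-45, -2, -79, 95, 37]
step 8 (DUP): [-45, -2, -79, 95, 37, 37]

[-45, -2, -79, 95, 37, 37]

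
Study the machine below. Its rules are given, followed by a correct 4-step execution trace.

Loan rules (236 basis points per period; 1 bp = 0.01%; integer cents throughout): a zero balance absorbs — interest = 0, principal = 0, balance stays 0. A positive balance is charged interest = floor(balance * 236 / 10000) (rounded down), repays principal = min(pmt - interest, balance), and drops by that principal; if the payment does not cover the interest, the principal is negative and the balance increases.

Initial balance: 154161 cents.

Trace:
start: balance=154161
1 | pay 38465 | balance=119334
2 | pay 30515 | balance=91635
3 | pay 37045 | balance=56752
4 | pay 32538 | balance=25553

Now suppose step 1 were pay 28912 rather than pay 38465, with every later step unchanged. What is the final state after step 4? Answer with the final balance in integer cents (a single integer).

35798

(re-executing from step 1 with the substitution; state before step 1: balance=154161)
1 | pay 28912 | balance=128887
2 | pay 30515 | balance=101413
3 | pay 37045 | balance=66761
4 | pay 32538 | balance=35798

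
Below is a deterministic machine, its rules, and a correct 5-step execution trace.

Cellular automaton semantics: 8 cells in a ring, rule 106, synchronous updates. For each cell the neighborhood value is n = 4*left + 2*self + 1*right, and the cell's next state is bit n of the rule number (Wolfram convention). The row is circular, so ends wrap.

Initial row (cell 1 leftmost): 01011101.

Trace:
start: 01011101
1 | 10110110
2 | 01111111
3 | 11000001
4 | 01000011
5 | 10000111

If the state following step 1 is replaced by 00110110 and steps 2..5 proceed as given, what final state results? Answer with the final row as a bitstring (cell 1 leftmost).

state after step 1 := 00110110
2 | 01111110
3 | 11000010
4 | 11000101
5 | 01001011

01001011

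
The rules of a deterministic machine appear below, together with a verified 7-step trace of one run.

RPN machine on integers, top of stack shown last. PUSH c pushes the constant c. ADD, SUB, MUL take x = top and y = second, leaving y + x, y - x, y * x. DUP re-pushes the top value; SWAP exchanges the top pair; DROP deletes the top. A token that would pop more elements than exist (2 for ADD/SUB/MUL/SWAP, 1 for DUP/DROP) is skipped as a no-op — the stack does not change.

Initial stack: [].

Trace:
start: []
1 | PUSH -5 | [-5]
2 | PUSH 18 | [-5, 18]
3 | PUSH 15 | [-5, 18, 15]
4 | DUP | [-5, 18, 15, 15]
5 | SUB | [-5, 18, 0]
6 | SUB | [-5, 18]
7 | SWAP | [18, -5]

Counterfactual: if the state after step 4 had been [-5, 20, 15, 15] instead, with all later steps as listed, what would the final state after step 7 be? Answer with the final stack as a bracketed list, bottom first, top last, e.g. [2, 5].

state after step 4 := [-5, 20, 15, 15]
5 | SUB | [-5, 20, 0]
6 | SUB | [-5, 20]
7 | SWAP | [20, -5]

[20, -5]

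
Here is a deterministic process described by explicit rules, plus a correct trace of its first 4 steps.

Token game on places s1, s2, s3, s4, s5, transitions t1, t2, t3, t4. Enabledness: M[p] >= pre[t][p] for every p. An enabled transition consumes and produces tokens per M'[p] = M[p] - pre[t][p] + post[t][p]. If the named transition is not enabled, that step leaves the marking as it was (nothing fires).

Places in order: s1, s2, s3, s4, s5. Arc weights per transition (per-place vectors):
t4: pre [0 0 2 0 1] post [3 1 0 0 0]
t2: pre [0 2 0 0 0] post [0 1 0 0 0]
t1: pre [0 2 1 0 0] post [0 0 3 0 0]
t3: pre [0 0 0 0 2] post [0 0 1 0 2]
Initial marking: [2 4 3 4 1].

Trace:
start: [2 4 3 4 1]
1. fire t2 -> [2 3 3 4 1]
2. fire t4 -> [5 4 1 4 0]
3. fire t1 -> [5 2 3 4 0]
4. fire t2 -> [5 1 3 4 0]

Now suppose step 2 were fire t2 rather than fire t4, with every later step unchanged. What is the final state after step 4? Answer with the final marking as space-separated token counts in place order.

2 0 5 4 1

(re-executing from step 2 with the substitution; state before step 2: [2 3 3 4 1])
2. fire t2 -> [2 2 3 4 1]
3. fire t1 -> [2 0 5 4 1]
4. fire t2 -> [2 0 5 4 1]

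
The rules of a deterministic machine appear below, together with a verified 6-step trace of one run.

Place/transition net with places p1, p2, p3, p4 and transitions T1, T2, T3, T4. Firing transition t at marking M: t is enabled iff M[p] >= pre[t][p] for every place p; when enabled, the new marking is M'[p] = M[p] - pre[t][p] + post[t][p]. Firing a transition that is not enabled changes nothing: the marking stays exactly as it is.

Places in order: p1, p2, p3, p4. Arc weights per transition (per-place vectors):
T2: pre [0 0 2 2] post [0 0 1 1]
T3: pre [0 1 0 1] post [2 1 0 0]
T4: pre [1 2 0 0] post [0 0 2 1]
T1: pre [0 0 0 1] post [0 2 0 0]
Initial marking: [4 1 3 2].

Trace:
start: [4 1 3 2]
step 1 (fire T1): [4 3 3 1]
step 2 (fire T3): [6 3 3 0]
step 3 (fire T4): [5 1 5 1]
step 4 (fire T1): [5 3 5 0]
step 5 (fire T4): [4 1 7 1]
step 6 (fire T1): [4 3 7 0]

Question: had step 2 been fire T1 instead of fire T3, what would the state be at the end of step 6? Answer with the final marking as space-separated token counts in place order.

2 5 7 0

(re-executing from step 2 with the substitution; state before step 2: [4 3 3 1])
step 2 (fire T1): [4 5 3 0]
step 3 (fire T4): [3 3 5 1]
step 4 (fire T1): [3 5 5 0]
step 5 (fire T4): [2 3 7 1]
step 6 (fire T1): [2 5 7 0]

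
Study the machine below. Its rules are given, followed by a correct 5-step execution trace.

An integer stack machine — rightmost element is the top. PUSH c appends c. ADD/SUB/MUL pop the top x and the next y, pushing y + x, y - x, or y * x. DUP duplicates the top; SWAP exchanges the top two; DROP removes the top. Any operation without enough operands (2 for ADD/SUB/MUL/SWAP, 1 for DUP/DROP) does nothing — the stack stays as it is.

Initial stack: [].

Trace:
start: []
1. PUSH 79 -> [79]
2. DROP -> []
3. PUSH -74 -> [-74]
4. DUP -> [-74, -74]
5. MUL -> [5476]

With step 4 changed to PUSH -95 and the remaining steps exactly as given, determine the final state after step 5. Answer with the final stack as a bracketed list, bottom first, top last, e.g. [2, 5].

[7030]

(re-executing from step 4 with the substitution; state before step 4: [-74])
4. PUSH -95 -> [-74, -95]
5. MUL -> [7030]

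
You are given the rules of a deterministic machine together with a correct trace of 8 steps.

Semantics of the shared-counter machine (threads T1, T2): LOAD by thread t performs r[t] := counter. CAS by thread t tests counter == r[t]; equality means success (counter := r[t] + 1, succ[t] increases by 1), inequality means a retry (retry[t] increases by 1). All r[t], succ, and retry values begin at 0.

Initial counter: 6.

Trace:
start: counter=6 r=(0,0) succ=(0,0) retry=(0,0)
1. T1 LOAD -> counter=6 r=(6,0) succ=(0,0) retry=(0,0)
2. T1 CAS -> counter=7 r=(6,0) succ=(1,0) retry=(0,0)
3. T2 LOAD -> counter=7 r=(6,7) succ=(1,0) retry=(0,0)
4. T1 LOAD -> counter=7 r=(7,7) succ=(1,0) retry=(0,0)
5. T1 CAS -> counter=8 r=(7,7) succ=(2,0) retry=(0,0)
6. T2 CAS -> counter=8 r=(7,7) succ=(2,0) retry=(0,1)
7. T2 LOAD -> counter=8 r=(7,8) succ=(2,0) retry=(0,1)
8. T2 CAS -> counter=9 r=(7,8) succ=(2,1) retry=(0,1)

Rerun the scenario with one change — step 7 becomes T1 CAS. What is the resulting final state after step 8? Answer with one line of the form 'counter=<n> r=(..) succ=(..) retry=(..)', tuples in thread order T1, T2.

(re-executing from step 7 with the substitution; state before step 7: counter=8 r=(7,7) succ=(2,0) retry=(0,1))
7. T1 CAS -> counter=8 r=(7,7) succ=(2,0) retry=(1,1)
8. T2 CAS -> counter=8 r=(7,7) succ=(2,0) retry=(1,2)

counter=8 r=(7,7) succ=(2,0) retry=(1,2)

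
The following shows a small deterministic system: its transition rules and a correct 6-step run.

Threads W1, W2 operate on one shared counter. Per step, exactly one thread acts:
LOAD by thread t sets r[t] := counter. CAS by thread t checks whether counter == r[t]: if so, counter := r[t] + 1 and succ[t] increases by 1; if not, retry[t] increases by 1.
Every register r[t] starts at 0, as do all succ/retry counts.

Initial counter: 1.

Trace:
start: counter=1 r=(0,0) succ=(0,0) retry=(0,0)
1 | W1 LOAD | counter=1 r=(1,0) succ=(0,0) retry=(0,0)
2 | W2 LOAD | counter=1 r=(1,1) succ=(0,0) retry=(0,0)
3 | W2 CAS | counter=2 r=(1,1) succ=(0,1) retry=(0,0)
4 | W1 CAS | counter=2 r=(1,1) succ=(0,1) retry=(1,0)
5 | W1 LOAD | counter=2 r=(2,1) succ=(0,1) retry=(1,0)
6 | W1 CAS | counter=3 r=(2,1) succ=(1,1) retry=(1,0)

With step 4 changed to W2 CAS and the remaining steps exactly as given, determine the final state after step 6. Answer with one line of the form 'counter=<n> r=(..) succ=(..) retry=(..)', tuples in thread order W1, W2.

counter=3 r=(2,1) succ=(1,1) retry=(0,1)

(re-executing from step 4 with the substitution; state before step 4: counter=2 r=(1,1) succ=(0,1) retry=(0,0))
4 | W2 CAS | counter=2 r=(1,1) succ=(0,1) retry=(0,1)
5 | W1 LOAD | counter=2 r=(2,1) succ=(0,1) retry=(0,1)
6 | W1 CAS | counter=3 r=(2,1) succ=(1,1) retry=(0,1)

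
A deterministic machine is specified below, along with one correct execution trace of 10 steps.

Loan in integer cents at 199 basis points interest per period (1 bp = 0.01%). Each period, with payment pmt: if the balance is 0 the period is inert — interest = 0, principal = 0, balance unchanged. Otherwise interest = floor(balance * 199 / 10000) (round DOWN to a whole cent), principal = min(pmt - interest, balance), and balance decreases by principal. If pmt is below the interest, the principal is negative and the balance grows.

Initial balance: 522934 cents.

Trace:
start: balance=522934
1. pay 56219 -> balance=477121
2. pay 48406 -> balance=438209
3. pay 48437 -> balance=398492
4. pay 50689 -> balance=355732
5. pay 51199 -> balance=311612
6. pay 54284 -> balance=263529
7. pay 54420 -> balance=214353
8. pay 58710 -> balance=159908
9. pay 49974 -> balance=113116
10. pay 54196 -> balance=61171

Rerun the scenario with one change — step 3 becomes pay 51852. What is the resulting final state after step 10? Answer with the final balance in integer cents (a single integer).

(re-executing from step 3 with the substitution; state before step 3: balance=438209)
3. pay 51852 -> balance=395077
4. pay 50689 -> balance=352250
5. pay 51199 -> balance=308060
6. pay 54284 -> balance=259906
7. pay 54420 -> balance=210658
8. pay 58710 -> balance=156140
9. pay 49974 -> balance=109273
10. pay 54196 -> balance=57251

57251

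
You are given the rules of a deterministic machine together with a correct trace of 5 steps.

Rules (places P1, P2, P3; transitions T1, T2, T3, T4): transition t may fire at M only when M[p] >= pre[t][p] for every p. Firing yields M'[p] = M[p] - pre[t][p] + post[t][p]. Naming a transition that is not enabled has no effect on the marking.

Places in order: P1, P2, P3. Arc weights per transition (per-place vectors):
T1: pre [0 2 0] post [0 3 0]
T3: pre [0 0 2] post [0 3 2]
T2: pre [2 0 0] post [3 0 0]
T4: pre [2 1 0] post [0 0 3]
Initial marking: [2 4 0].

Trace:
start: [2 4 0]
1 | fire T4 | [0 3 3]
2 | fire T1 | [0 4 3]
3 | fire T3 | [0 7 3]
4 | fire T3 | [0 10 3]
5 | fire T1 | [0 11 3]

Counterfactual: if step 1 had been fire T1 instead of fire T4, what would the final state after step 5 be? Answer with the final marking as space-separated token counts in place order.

2 7 0

(re-executing from step 1 with the substitution; state before step 1: [2 4 0])
1 | fire T1 | [2 5 0]
2 | fire T1 | [2 6 0]
3 | fire T3 | [2 6 0]
4 | fire T3 | [2 6 0]
5 | fire T1 | [2 7 0]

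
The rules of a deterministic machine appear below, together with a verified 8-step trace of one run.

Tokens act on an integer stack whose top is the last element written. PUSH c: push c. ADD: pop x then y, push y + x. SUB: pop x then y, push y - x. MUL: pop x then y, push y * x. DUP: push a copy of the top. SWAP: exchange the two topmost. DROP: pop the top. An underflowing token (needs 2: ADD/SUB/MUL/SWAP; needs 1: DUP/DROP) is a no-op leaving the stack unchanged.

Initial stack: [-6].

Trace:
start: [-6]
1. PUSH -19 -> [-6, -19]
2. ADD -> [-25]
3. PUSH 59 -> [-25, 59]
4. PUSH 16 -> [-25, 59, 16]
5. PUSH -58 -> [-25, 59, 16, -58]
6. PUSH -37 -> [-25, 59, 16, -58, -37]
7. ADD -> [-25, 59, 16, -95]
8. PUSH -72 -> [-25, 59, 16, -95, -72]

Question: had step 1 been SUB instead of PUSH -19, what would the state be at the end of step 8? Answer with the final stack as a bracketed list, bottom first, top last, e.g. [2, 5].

(re-executing from step 1 with the substitution; state before step 1: [-6])
1. SUB -> [-6]
2. ADD -> [-6]
3. PUSH 59 -> [-6, 59]
4. PUSH 16 -> [-6, 59, 16]
5. PUSH -58 -> [-6, 59, 16, -58]
6. PUSH -37 -> [-6, 59, 16, -58, -37]
7. ADD -> [-6, 59, 16, -95]
8. PUSH -72 -> [-6, 59, 16, -95, -72]

[-6, 59, 16, -95, -72]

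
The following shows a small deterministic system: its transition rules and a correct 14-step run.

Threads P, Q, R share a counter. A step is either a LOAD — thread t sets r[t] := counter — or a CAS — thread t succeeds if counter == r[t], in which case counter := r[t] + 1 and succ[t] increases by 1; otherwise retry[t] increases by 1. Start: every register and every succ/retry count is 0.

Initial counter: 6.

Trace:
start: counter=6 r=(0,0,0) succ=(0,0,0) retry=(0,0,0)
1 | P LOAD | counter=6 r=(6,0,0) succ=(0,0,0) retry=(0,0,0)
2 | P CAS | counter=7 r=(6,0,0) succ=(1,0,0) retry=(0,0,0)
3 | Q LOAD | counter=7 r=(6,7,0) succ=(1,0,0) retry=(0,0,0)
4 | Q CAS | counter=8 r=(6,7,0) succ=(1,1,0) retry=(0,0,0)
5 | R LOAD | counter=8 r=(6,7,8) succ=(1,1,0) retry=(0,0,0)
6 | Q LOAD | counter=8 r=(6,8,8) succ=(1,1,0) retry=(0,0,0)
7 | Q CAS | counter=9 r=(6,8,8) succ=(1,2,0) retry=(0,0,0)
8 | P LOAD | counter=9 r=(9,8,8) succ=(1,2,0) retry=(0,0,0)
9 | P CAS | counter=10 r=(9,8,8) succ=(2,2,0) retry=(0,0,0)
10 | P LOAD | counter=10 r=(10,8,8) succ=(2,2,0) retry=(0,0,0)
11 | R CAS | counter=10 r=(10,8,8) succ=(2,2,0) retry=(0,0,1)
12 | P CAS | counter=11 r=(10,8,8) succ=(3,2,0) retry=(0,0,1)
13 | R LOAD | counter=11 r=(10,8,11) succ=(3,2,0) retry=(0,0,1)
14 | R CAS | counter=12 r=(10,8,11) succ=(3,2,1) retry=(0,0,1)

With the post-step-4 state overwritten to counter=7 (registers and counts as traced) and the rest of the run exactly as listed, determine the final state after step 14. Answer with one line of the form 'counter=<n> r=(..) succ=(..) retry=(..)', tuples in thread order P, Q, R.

state after step 4 := counter=7 r=(6,7,0) succ=(1,1,0) retry=(0,0,0)
5 | R LOAD | counter=7 r=(6,7,7) succ=(1,1,0) retry=(0,0,0)
6 | Q LOAD | counter=7 r=(6,7,7) succ=(1,1,0) retry=(0,0,0)
7 | Q CAS | counter=8 r=(6,7,7) succ=(1,2,0) retry=(0,0,0)
8 | P LOAD | counter=8 r=(8,7,7) succ=(1,2,0) retry=(0,0,0)
9 | P CAS | counter=9 r=(8,7,7) succ=(2,2,0) retry=(0,0,0)
10 | P LOAD | counter=9 r=(9,7,7) succ=(2,2,0) retry=(0,0,0)
11 | R CAS | counter=9 r=(9,7,7) succ=(2,2,0) retry=(0,0,1)
12 | P CAS | counter=10 r=(9,7,7) succ=(3,2,0) retry=(0,0,1)
13 | R LOAD | counter=10 r=(9,7,10) succ=(3,2,0) retry=(0,0,1)
14 | R CAS | counter=11 r=(9,7,10) succ=(3,2,1) retry=(0,0,1)

counter=11 r=(9,7,10) succ=(3,2,1) retry=(0,0,1)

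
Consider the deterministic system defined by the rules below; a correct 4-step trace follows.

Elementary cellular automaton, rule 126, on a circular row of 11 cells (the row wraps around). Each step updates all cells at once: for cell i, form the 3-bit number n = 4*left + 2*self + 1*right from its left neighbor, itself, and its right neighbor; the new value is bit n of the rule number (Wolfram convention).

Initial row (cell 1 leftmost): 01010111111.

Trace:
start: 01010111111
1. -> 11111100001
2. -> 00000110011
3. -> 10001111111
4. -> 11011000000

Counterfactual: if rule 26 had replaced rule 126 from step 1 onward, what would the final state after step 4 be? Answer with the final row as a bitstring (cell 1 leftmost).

00101010100

(re-executing steps 1..4 under rule 26; state before step 1: 01010111111)
1. -> 00000100000
2. -> 00001010000
3. -> 00010001000
4. -> 00101010100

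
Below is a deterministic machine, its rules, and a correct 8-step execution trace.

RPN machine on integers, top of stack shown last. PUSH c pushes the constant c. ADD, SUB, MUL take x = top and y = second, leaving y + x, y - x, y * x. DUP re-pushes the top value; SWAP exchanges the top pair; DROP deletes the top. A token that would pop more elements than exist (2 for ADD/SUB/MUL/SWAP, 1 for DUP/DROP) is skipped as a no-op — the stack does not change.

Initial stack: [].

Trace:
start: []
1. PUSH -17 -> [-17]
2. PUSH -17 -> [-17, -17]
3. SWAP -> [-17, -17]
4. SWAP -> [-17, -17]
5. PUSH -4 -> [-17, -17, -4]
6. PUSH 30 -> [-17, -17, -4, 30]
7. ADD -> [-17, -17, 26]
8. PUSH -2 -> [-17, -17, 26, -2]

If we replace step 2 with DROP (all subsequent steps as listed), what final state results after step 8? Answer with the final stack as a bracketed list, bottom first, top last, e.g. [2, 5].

[26, -2]

(re-executing from step 2 with the substitution; state before step 2: [-17])
2. DROP -> []
3. SWAP -> []
4. SWAP -> []
5. PUSH -4 -> [-4]
6. PUSH 30 -> [-4, 30]
7. ADD -> [26]
8. PUSH -2 -> [26, -2]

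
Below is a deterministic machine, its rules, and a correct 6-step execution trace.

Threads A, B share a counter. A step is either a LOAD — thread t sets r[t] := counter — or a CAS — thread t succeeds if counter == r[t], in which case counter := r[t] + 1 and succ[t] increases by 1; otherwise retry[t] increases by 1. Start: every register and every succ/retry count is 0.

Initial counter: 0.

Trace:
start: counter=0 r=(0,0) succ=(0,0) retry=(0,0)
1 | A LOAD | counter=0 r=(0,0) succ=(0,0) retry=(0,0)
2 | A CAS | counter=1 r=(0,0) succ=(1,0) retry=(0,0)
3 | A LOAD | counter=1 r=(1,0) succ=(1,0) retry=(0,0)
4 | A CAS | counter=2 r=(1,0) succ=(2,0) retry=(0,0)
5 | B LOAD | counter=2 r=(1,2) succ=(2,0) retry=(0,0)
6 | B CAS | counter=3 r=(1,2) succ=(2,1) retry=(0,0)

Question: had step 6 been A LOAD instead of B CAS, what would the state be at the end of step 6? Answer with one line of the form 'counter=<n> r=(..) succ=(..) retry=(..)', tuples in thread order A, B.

(re-executing from step 6 with the substitution; state before step 6: counter=2 r=(1,2) succ=(2,0) retry=(0,0))
6 | A LOAD | counter=2 r=(2,2) succ=(2,0) retry=(0,0)

counter=2 r=(2,2) succ=(2,0) retry=(0,0)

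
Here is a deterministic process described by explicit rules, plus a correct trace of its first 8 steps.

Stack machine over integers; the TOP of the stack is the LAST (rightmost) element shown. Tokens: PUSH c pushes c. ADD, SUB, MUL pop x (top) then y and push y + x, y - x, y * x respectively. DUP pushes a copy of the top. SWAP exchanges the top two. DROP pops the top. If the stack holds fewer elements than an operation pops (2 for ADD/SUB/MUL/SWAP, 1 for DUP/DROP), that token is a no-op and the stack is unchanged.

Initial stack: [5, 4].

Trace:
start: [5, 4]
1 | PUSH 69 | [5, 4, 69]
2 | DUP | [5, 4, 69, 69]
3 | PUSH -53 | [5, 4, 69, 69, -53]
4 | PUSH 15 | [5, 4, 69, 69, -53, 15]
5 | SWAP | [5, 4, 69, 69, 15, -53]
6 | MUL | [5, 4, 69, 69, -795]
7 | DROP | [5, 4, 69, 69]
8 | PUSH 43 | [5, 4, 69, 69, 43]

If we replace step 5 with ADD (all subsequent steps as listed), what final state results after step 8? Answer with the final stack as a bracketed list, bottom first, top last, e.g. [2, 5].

[5, 4, 69, 43]

(re-executing from step 5 with the substitution; state before step 5: [5, 4, 69, 69, -53, 15])
5 | ADD | [5, 4, 69, 69, -38]
6 | MUL | [5, 4, 69, -2622]
7 | DROP | [5, 4, 69]
8 | PUSH 43 | [5, 4, 69, 43]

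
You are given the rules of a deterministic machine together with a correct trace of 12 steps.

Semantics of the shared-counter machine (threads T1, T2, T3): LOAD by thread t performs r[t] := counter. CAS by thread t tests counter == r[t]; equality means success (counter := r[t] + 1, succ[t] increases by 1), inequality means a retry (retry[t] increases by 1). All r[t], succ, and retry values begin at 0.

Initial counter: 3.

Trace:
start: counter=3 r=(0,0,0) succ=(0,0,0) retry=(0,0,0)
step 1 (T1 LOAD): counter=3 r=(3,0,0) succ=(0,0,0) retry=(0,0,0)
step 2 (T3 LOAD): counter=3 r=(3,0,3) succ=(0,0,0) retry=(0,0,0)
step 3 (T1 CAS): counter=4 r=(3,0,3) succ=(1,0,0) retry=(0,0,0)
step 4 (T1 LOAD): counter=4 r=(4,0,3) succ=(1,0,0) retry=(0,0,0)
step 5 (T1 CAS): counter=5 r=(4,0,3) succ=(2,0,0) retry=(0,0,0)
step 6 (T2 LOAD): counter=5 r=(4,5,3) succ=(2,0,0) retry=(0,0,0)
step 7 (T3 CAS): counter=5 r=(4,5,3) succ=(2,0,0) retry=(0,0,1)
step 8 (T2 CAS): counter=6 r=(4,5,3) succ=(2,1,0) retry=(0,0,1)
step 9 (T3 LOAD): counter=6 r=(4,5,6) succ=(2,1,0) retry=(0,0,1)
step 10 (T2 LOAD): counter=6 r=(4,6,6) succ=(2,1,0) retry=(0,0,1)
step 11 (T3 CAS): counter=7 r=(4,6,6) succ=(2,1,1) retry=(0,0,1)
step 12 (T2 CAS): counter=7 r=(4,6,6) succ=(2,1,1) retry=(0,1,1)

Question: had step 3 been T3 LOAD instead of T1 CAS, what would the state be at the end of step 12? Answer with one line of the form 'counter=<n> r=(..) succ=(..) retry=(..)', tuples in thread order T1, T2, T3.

counter=6 r=(3,5,5) succ=(1,1,1) retry=(0,1,1)

(re-executing from step 3 with the substitution; state before step 3: counter=3 r=(3,0,3) succ=(0,0,0) retry=(0,0,0))
step 3 (T3 LOAD): counter=3 r=(3,0,3) succ=(0,0,0) retry=(0,0,0)
step 4 (T1 LOAD): counter=3 r=(3,0,3) succ=(0,0,0) retry=(0,0,0)
step 5 (T1 CAS): counter=4 r=(3,0,3) succ=(1,0,0) retry=(0,0,0)
step 6 (T2 LOAD): counter=4 r=(3,4,3) succ=(1,0,0) retry=(0,0,0)
step 7 (T3 CAS): counter=4 r=(3,4,3) succ=(1,0,0) retry=(0,0,1)
step 8 (T2 CAS): counter=5 r=(3,4,3) succ=(1,1,0) retry=(0,0,1)
step 9 (T3 LOAD): counter=5 r=(3,4,5) succ=(1,1,0) retry=(0,0,1)
step 10 (T2 LOAD): counter=5 r=(3,5,5) succ=(1,1,0) retry=(0,0,1)
step 11 (T3 CAS): counter=6 r=(3,5,5) succ=(1,1,1) retry=(0,0,1)
step 12 (T2 CAS): counter=6 r=(3,5,5) succ=(1,1,1) retry=(0,1,1)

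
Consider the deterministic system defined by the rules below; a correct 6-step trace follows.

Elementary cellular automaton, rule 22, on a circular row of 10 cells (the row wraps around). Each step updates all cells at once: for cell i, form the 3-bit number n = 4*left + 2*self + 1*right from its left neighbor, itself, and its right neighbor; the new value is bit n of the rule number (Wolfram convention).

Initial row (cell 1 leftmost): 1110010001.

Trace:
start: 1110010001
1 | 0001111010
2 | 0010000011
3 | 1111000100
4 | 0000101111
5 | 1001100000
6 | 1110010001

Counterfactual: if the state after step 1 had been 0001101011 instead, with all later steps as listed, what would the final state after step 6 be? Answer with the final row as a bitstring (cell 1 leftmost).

state after step 1 := 0001101011
2 | 1010001000
3 | 1011011101
4 | 0000000000
5 | 0000000000
6 | 0000000000

0000000000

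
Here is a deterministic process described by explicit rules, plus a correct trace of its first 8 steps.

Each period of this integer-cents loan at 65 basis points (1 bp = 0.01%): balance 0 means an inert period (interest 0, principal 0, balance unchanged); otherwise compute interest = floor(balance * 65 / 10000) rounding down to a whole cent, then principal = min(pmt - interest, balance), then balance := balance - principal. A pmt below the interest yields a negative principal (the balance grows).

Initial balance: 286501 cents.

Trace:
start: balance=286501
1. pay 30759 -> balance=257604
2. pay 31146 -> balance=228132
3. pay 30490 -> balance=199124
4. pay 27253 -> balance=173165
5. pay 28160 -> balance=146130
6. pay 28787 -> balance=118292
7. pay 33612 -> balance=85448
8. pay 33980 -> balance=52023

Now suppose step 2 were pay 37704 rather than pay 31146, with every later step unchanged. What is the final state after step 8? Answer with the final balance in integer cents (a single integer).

45207

(re-executing from step 2 with the substitution; state before step 2: balance=257604)
2. pay 37704 -> balance=221574
3. pay 30490 -> balance=192524
4. pay 27253 -> balance=166522
5. pay 28160 -> balance=139444
6. pay 28787 -> balance=111563
7. pay 33612 -> balance=78676
8. pay 33980 -> balance=45207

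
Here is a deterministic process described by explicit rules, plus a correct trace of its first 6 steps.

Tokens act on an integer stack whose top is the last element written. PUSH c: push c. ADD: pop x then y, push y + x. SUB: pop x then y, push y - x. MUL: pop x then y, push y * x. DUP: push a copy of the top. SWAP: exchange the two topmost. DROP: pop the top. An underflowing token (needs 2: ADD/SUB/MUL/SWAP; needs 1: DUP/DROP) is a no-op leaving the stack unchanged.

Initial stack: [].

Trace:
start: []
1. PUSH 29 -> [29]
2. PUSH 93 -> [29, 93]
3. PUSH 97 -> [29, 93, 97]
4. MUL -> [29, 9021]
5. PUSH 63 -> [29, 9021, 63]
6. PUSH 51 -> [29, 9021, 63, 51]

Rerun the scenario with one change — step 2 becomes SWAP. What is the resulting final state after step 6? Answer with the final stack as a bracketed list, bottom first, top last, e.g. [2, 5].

(re-executing from step 2 with the substitution; state before step 2: [29])
2. SWAP -> [29]
3. PUSH 97 -> [29, 97]
4. MUL -> [2813]
5. PUSH 63 -> [2813, 63]
6. PUSH 51 -> [2813, 63, 51]

[2813, 63, 51]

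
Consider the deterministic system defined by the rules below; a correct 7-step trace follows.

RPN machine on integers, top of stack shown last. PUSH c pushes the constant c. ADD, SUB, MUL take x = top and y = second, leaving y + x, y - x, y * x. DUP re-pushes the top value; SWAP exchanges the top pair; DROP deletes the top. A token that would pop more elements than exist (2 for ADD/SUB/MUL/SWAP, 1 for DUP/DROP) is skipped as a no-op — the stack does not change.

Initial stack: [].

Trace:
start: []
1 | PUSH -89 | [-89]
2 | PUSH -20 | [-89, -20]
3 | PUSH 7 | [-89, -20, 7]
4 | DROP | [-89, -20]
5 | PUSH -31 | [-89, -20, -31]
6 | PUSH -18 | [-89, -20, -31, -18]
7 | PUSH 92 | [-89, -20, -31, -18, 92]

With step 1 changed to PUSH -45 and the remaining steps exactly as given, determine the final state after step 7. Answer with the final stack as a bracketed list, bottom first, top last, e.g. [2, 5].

[-45, -20, -31, -18, 92]

(re-executing from step 1 with the substitution; state before step 1: [])
1 | PUSH -45 | [-45]
2 | PUSH -20 | [-45, -20]
3 | PUSH 7 | [-45, -20, 7]
4 | DROP | [-45, -20]
5 | PUSH -31 | [-45, -20, -31]
6 | PUSH -18 | [-45, -20, -31, -18]
7 | PUSH 92 | [-45, -20, -31, -18, 92]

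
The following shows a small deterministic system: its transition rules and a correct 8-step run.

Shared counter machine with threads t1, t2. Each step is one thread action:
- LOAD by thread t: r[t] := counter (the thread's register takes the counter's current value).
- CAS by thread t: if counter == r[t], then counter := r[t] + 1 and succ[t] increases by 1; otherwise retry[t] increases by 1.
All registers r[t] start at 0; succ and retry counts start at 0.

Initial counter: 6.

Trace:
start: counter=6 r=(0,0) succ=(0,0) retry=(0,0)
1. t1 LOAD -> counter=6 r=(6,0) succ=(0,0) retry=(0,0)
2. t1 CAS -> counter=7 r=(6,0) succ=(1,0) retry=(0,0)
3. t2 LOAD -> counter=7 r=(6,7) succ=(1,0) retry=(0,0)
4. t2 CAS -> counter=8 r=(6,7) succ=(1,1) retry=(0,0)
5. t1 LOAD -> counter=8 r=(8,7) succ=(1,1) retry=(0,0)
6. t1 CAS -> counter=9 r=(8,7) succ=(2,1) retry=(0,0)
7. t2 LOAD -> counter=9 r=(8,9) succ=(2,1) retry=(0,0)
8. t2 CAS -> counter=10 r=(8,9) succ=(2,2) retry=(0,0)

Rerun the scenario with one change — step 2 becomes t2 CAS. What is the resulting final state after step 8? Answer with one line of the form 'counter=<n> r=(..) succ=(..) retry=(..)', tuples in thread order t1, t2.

(re-executing from step 2 with the substitution; state before step 2: counter=6 r=(6,0) succ=(0,0) retry=(0,0))
2. t2 CAS -> counter=6 r=(6,0) succ=(0,0) retry=(0,1)
3. t2 LOAD -> counter=6 r=(6,6) succ=(0,0) retry=(0,1)
4. t2 CAS -> counter=7 r=(6,6) succ=(0,1) retry=(0,1)
5. t1 LOAD -> counter=7 r=(7,6) succ=(0,1) retry=(0,1)
6. t1 CAS -> counter=8 r=(7,6) succ=(1,1) retry=(0,1)
7. t2 LOAD -> counter=8 r=(7,8) succ=(1,1) retry=(0,1)
8. t2 CAS -> counter=9 r=(7,8) succ=(1,2) retry=(0,1)

counter=9 r=(7,8) succ=(1,2) retry=(0,1)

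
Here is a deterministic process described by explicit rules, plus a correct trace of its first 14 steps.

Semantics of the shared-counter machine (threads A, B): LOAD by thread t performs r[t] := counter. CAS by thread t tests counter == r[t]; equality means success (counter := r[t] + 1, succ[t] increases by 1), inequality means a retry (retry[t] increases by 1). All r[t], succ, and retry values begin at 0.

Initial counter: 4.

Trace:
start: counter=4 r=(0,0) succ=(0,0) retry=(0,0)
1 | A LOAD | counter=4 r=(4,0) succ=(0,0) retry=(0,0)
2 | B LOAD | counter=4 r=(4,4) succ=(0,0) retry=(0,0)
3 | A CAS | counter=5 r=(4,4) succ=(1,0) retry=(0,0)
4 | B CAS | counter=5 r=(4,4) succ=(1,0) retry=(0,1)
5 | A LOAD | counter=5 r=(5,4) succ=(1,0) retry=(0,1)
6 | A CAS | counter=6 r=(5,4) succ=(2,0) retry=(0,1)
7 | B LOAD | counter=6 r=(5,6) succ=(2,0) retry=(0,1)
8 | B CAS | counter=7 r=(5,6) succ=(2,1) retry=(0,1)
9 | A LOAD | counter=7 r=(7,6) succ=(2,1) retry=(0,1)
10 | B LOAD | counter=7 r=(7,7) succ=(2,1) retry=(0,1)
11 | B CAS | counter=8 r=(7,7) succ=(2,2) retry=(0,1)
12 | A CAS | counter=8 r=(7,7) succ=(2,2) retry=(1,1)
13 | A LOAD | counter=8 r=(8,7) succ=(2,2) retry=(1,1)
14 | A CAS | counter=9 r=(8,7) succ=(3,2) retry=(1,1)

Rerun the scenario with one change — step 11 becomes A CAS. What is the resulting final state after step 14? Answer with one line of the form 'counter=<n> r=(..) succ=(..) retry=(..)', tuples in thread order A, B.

(re-executing from step 11 with the substitution; state before step 11: counter=7 r=(7,7) succ=(2,1) retry=(0,1))
11 | A CAS | counter=8 r=(7,7) succ=(3,1) retry=(0,1)
12 | A CAS | counter=8 r=(7,7) succ=(3,1) retry=(1,1)
13 | A LOAD | counter=8 r=(8,7) succ=(3,1) retry=(1,1)
14 | A CAS | counter=9 r=(8,7) succ=(4,1) retry=(1,1)

counter=9 r=(8,7) succ=(4,1) retry=(1,1)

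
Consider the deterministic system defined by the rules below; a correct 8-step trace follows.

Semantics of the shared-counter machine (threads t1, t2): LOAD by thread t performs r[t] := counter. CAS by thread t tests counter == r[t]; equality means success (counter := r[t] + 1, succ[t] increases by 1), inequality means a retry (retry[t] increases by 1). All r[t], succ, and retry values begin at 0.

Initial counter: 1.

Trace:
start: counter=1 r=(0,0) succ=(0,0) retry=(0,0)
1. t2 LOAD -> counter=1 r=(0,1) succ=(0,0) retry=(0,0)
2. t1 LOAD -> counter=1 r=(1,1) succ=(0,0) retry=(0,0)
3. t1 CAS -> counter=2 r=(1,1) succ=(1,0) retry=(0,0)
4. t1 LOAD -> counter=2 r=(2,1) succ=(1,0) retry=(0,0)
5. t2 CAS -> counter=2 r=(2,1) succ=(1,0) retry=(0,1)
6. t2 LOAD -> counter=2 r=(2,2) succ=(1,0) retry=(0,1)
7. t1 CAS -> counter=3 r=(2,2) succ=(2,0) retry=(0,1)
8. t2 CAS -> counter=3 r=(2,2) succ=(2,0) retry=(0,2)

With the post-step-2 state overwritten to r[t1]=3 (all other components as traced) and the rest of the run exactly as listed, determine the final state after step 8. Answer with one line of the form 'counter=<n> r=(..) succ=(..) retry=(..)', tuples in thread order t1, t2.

state after step 2 := counter=1 r=(3,1) succ=(0,0) retry=(0,0)
3. t1 CAS -> counter=1 r=(3,1) succ=(0,0) retry=(1,0)
4. t1 LOAD -> counter=1 r=(1,1) succ=(0,0) retry=(1,0)
5. t2 CAS -> counter=2 r=(1,1) succ=(0,1) retry=(1,0)
6. t2 LOAD -> counter=2 r=(1,2) succ=(0,1) retry=(1,0)
7. t1 CAS -> counter=2 r=(1,2) succ=(0,1) retry=(2,0)
8. t2 CAS -> counter=3 r=(1,2) succ=(0,2) retry=(2,0)

counter=3 r=(1,2) succ=(0,2) retry=(2,0)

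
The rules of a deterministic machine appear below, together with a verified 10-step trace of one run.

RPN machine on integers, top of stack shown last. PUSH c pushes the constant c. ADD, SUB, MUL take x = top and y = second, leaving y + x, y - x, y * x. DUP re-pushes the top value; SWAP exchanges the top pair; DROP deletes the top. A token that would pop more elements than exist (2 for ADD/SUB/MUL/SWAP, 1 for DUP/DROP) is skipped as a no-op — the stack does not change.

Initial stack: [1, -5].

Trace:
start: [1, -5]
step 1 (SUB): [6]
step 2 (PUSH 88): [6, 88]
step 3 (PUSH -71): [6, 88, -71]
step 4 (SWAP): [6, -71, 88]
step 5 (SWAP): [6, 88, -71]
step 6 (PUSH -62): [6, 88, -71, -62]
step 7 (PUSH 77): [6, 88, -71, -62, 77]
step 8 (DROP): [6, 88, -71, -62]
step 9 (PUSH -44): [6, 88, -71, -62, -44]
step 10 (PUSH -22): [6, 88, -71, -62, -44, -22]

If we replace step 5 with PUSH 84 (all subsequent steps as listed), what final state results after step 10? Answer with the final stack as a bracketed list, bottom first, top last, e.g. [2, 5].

(re-executing from step 5 with the substitution; state before step 5: [6, -71, 88])
step 5 (PUSH 84): [6, -71, 88, 84]
step 6 (PUSH -62): [6, -71, 88, 84, -62]
step 7 (PUSH 77): [6, -71, 88, 84, -62, 77]
step 8 (DROP): [6, -71, 88, 84, -62]
step 9 (PUSH -44): [6, -71, 88, 84, -62, -44]
step 10 (PUSH -22): [6, -71, 88, 84, -62, -44, -22]

[6, -71, 88, 84, -62, -44, -22]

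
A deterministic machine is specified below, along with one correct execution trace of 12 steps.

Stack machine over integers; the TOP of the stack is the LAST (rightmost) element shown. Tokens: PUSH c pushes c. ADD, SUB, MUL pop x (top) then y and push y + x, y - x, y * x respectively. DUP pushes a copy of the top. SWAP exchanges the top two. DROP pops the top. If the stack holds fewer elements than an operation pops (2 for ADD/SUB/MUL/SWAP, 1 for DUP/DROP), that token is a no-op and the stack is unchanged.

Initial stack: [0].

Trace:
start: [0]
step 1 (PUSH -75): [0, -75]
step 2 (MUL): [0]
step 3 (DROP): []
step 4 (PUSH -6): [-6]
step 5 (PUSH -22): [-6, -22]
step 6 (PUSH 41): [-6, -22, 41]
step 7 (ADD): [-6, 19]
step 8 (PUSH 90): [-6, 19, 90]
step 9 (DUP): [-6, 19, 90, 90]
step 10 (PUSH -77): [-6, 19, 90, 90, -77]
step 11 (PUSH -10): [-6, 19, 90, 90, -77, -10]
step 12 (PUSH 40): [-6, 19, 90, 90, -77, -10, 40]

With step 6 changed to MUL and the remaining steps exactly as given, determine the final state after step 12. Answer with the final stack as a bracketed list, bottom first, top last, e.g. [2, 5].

[132, 90, 90, -77, -10, 40]

(re-executing from step 6 with the substitution; state before step 6: [-6, -22])
step 6 (MUL): [132]
step 7 (ADD): [132]
step 8 (PUSH 90): [132, 90]
step 9 (DUP): [132, 90, 90]
step 10 (PUSH -77): [132, 90, 90, -77]
step 11 (PUSH -10): [132, 90, 90, -77, -10]
step 12 (PUSH 40): [132, 90, 90, -77, -10, 40]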